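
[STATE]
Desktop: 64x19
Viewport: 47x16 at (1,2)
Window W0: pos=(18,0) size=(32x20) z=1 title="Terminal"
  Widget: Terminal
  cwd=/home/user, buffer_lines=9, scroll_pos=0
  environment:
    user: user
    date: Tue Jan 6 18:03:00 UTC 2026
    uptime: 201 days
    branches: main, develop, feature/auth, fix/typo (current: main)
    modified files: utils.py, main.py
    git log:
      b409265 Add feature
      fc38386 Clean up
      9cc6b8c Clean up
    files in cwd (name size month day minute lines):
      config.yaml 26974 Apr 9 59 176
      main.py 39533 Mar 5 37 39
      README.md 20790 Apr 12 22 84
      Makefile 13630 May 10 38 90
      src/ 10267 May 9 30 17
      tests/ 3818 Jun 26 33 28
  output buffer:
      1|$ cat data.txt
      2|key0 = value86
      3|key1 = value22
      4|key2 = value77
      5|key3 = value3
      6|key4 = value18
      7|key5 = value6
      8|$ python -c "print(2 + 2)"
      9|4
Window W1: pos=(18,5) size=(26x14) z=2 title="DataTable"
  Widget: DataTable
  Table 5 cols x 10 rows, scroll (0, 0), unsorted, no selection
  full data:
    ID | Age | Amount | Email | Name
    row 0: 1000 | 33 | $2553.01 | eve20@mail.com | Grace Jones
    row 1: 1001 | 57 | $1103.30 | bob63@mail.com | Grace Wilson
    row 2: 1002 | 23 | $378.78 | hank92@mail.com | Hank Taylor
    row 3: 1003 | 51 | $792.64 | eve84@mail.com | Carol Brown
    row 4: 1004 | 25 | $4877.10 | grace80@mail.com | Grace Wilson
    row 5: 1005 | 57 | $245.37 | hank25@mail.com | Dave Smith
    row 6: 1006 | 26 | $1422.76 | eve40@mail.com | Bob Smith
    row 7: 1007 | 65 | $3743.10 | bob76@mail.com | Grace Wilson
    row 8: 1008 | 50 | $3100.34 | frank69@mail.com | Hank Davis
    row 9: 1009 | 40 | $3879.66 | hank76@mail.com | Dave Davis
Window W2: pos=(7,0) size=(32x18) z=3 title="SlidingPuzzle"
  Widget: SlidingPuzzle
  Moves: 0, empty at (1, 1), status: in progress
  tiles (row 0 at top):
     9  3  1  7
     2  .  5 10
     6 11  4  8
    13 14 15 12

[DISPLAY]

      ┠──────────────────────────────┨─────────
      ┃┌────┬────┬────┬────┐         ┃         
      ┃│  9 │  3 │  1 │  7 │         ┃         
      ┃├────┼────┼────┼────┤         ┃━━━━┓    
      ┃│  2 │    │  5 │ 10 │         ┃    ┃    
      ┃├────┼────┼────┼────┤         ┃────┨    
      ┃│  6 │ 11 │  4 │  8 │         ┃ail ┃    
      ┃├────┼────┼────┼────┤         ┃────┃    
      ┃│ 13 │ 14 │ 15 │ 12 │         ┃e20@┃"   
      ┃└────┴────┴────┴────┘         ┃b63@┃    
      ┃Moves: 0                      ┃nk92┃    
      ┃                              ┃e84@┃    
      ┃                              ┃ace8┃    
      ┃                              ┃nk25┃    
      ┃                              ┃e40@┃    
      ┗━━━━━━━━━━━━━━━━━━━━━━━━━━━━━━┛b76@┃    


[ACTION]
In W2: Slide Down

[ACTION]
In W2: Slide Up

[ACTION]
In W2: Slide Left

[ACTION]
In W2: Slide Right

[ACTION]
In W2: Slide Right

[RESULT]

      ┠──────────────────────────────┨─────────
      ┃┌────┬────┬────┬────┐         ┃         
      ┃│  9 │  3 │  1 │  7 │         ┃         
      ┃├────┼────┼────┼────┤         ┃━━━━┓    
      ┃│    │  2 │  5 │ 10 │         ┃    ┃    
      ┃├────┼────┼────┼────┤         ┃────┨    
      ┃│  6 │ 11 │  4 │  8 │         ┃ail ┃    
      ┃├────┼────┼────┼────┤         ┃────┃    
      ┃│ 13 │ 14 │ 15 │ 12 │         ┃e20@┃"   
      ┃└────┴────┴────┴────┘         ┃b63@┃    
      ┃Moves: 5                      ┃nk92┃    
      ┃                              ┃e84@┃    
      ┃                              ┃ace8┃    
      ┃                              ┃nk25┃    
      ┃                              ┃e40@┃    
      ┗━━━━━━━━━━━━━━━━━━━━━━━━━━━━━━┛b76@┃    


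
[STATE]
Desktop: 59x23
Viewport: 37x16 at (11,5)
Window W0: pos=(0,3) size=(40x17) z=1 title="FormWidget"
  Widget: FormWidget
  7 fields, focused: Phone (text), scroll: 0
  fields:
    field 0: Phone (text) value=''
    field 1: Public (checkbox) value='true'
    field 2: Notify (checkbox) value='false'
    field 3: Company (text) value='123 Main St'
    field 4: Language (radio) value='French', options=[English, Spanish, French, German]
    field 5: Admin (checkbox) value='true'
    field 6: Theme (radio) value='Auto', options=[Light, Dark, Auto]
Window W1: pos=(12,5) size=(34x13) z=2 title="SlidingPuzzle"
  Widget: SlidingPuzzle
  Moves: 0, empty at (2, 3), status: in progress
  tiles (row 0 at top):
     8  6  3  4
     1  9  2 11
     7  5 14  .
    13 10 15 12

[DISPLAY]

─┏━━━━━━━━━━━━━━━━━━━━━━━━━━━━━━━━┓  
 ┃ SlidingPuzzle                  ┃  
 ┠────────────────────────────────┨  
 ┃┌────┬────┬────┬────┐           ┃  
 ┃│  8 │  6 │  3 │  4 │           ┃  
:┃├────┼────┼────┼────┤           ┃  
 ┃│  1 │  9 │  2 │ 11 │           ┃  
 ┃├────┼────┼────┼────┤           ┃  
 ┃│  7 │  5 │ 14 │    │           ┃  
 ┃├────┼────┼────┼────┤           ┃  
 ┃│ 13 │ 10 │ 15 │ 12 │           ┃  
 ┃└────┴────┴────┴────┘           ┃  
 ┗━━━━━━━━━━━━━━━━━━━━━━━━━━━━━━━━┛  
                            ┃        
━━━━━━━━━━━━━━━━━━━━━━━━━━━━┛        
                                     


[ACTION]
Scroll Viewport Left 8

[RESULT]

─────────┏━━━━━━━━━━━━━━━━━━━━━━━━━━━
Phone:   ┃ SlidingPuzzle             
Public:  ┠───────────────────────────
Notify:  ┃┌────┬────┬────┬────┐      
Company: ┃│  8 │  6 │  3 │  4 │      
Language:┃├────┼────┼────┼────┤      
Admin:   ┃│  1 │  9 │  2 │ 11 │      
Theme:   ┃├────┼────┼────┼────┤      
         ┃│  7 │  5 │ 14 │    │      
         ┃├────┼────┼────┼────┤      
         ┃│ 13 │ 10 │ 15 │ 12 │      
         ┃└────┴────┴────┴────┘      
         ┗━━━━━━━━━━━━━━━━━━━━━━━━━━━
                                    ┃
━━━━━━━━━━━━━━━━━━━━━━━━━━━━━━━━━━━━┛
                                     


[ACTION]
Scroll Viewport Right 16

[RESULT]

━━━━━━━━━━━━━━━━━━━━━━━━━━┓          
ngPuzzle                  ┃          
──────────────────────────┨          
────┬────┬────┐           ┃          
  6 │  3 │  4 │           ┃          
────┼────┼────┤           ┃          
  9 │  2 │ 11 │           ┃          
────┼────┼────┤           ┃          
  5 │ 14 │    │           ┃          
────┼────┼────┤           ┃          
 10 │ 15 │ 12 │           ┃          
────┴────┴────┘           ┃          
━━━━━━━━━━━━━━━━━━━━━━━━━━┛          
                    ┃                
━━━━━━━━━━━━━━━━━━━━┛                
                                     


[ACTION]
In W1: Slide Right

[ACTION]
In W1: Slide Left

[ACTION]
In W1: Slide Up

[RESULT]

━━━━━━━━━━━━━━━━━━━━━━━━━━┓          
ngPuzzle                  ┃          
──────────────────────────┨          
────┬────┬────┐           ┃          
  6 │  3 │  4 │           ┃          
────┼────┼────┤           ┃          
  9 │  2 │ 11 │           ┃          
────┼────┼────┤           ┃          
  5 │ 14 │ 12 │           ┃          
────┼────┼────┤           ┃          
 10 │ 15 │    │           ┃          
────┴────┴────┘           ┃          
━━━━━━━━━━━━━━━━━━━━━━━━━━┛          
                    ┃                
━━━━━━━━━━━━━━━━━━━━┛                
                                     


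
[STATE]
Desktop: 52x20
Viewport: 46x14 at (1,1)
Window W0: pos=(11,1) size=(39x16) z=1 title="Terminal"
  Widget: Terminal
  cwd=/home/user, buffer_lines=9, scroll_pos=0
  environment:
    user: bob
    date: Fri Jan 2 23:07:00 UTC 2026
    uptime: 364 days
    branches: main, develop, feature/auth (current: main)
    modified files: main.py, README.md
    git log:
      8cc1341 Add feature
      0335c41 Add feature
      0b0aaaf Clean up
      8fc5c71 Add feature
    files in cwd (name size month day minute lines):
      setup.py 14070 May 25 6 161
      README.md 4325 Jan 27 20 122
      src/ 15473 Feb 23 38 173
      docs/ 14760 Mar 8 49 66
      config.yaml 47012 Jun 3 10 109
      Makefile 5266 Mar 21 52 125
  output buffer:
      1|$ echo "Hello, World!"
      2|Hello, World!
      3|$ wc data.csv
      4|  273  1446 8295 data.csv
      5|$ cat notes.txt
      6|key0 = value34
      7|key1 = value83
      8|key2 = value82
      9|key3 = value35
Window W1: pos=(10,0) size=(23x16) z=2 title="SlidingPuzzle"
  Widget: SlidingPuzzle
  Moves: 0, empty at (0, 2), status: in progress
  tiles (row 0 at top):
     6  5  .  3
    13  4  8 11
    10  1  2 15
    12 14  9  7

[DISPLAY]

         ┃ SlidingPuzzle       ┃━━━━━━━━━━━━━━
         ┠─────────────────────┨              
         ┃┌────┬────┬────┬────┐┃──────────────
         ┃│  6 │  5 │    │  3 │┃"             
         ┃├────┼────┼────┼────┤┃              
         ┃│ 13 │  4 │  8 │ 11 │┃              
         ┃├────┼────┼────┼────┤┃.csv          
         ┃│ 10 │  1 │  2 │ 15 │┃              
         ┃├────┼────┼────┼────┤┃              
         ┃│ 12 │ 14 │  9 │  7 │┃              
         ┃└────┴────┴────┴────┘┃              
         ┃Moves: 0             ┃              
         ┃                     ┃              
         ┃                     ┃              


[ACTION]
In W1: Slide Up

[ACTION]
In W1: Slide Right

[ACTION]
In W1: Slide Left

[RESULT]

         ┃ SlidingPuzzle       ┃━━━━━━━━━━━━━━
         ┠─────────────────────┨              
         ┃┌────┬────┬────┬────┐┃──────────────
         ┃│  6 │  5 │  8 │  3 │┃"             
         ┃├────┼────┼────┼────┤┃              
         ┃│ 13 │  4 │    │ 11 │┃              
         ┃├────┼────┼────┼────┤┃.csv          
         ┃│ 10 │  1 │  2 │ 15 │┃              
         ┃├────┼────┼────┼────┤┃              
         ┃│ 12 │ 14 │  9 │  7 │┃              
         ┃└────┴────┴────┴────┘┃              
         ┃Moves: 3             ┃              
         ┃                     ┃              
         ┃                     ┃              


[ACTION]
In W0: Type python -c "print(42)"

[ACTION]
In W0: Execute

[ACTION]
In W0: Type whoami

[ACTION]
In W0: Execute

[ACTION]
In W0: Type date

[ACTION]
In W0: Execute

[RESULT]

         ┃ SlidingPuzzle       ┃━━━━━━━━━━━━━━
         ┠─────────────────────┨              
         ┃┌────┬────┬────┬────┐┃──────────────
         ┃│  6 │  5 │  8 │  3 │┃              
         ┃├────┼────┼────┼────┤┃              
         ┃│ 13 │  4 │    │ 11 │┃              
         ┃├────┼────┼────┼────┤┃              
         ┃│ 10 │  1 │  2 │ 15 │┃              
         ┃├────┼────┼────┼────┤┃)"            
         ┃│ 12 │ 14 │  9 │  7 │┃              
         ┃└────┴────┴────┴────┘┃              
         ┃Moves: 3             ┃              
         ┃                     ┃              
         ┃                     ┃C 2026        


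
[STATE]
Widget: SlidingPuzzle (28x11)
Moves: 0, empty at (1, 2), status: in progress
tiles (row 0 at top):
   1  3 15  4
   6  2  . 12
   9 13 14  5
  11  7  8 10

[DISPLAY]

┌────┬────┬────┬────┐       
│  1 │  3 │ 15 │  4 │       
├────┼────┼────┼────┤       
│  6 │  2 │    │ 12 │       
├────┼────┼────┼────┤       
│  9 │ 13 │ 14 │  5 │       
├────┼────┼────┼────┤       
│ 11 │  7 │  8 │ 10 │       
└────┴────┴────┴────┘       
Moves: 0                    
                            


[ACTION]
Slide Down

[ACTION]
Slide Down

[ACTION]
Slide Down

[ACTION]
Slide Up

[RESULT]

┌────┬────┬────┬────┐       
│  1 │  3 │ 15 │  4 │       
├────┼────┼────┼────┤       
│  6 │  2 │    │ 12 │       
├────┼────┼────┼────┤       
│  9 │ 13 │ 14 │  5 │       
├────┼────┼────┼────┤       
│ 11 │  7 │  8 │ 10 │       
└────┴────┴────┴────┘       
Moves: 2                    
                            


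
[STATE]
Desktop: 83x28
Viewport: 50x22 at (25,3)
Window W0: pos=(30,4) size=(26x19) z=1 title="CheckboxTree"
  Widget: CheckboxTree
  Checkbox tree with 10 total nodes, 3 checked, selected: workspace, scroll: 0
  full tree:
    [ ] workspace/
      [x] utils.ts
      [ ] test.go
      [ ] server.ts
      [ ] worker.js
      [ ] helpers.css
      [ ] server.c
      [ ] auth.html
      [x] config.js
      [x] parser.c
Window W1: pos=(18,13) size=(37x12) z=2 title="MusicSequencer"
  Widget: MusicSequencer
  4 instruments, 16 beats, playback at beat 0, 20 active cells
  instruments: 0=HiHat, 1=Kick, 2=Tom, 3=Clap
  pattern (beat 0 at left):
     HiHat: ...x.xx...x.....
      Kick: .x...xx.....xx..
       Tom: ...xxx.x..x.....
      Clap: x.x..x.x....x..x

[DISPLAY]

                                                  
     ┏━━━━━━━━━━━━━━━━━━━━━━━━┓                   
     ┃ CheckboxTree           ┃                   
     ┠────────────────────────┨                   
     ┃>[-] workspace/         ┃                   
     ┃   [x] utils.ts         ┃                   
     ┃   [ ] test.go          ┃                   
     ┃   [ ] server.ts        ┃                   
     ┃   [ ] worker.js        ┃                   
     ┃   [ ] helpers.css      ┃                   
━━━━━━━━━━━━━━━━━━━━━━━━━━━━━┓┃                   
Sequencer                    ┃┃                   
─────────────────────────────┨┃                   
▼123456789012345             ┃┃                   
···█·██···█·····             ┃┃                   
·█···██·····██··             ┃┃                   
···███·█··█·····             ┃┃                   
█·█··█·█····█··█             ┃┃                   
                             ┃┃                   
                             ┃┛                   
                             ┃                    
━━━━━━━━━━━━━━━━━━━━━━━━━━━━━┛                    


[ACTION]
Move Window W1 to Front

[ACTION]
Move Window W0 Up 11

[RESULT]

     ┃>[-] workspace/         ┃                   
     ┃   [x] utils.ts         ┃                   
     ┃   [ ] test.go          ┃                   
     ┃   [ ] server.ts        ┃                   
     ┃   [ ] worker.js        ┃                   
     ┃   [ ] helpers.css      ┃                   
     ┃   [ ] server.c         ┃                   
     ┃   [ ] auth.html        ┃                   
     ┃   [x] config.js        ┃                   
     ┃   [x] parser.c         ┃                   
━━━━━━━━━━━━━━━━━━━━━━━━━━━━━┓┃                   
Sequencer                    ┃┃                   
─────────────────────────────┨┃                   
▼123456789012345             ┃┃                   
···█·██···█·····             ┃┃                   
·█···██·····██··             ┃┛                   
···███·█··█·····             ┃                    
█·█··█·█····█··█             ┃                    
                             ┃                    
                             ┃                    
                             ┃                    
━━━━━━━━━━━━━━━━━━━━━━━━━━━━━┛                    


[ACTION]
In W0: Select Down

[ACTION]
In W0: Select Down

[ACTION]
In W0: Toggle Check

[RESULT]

     ┃ [-] workspace/         ┃                   
     ┃   [x] utils.ts         ┃                   
     ┃>  [x] test.go          ┃                   
     ┃   [ ] server.ts        ┃                   
     ┃   [ ] worker.js        ┃                   
     ┃   [ ] helpers.css      ┃                   
     ┃   [ ] server.c         ┃                   
     ┃   [ ] auth.html        ┃                   
     ┃   [x] config.js        ┃                   
     ┃   [x] parser.c         ┃                   
━━━━━━━━━━━━━━━━━━━━━━━━━━━━━┓┃                   
Sequencer                    ┃┃                   
─────────────────────────────┨┃                   
▼123456789012345             ┃┃                   
···█·██···█·····             ┃┃                   
·█···██·····██··             ┃┛                   
···███·█··█·····             ┃                    
█·█··█·█····█··█             ┃                    
                             ┃                    
                             ┃                    
                             ┃                    
━━━━━━━━━━━━━━━━━━━━━━━━━━━━━┛                    


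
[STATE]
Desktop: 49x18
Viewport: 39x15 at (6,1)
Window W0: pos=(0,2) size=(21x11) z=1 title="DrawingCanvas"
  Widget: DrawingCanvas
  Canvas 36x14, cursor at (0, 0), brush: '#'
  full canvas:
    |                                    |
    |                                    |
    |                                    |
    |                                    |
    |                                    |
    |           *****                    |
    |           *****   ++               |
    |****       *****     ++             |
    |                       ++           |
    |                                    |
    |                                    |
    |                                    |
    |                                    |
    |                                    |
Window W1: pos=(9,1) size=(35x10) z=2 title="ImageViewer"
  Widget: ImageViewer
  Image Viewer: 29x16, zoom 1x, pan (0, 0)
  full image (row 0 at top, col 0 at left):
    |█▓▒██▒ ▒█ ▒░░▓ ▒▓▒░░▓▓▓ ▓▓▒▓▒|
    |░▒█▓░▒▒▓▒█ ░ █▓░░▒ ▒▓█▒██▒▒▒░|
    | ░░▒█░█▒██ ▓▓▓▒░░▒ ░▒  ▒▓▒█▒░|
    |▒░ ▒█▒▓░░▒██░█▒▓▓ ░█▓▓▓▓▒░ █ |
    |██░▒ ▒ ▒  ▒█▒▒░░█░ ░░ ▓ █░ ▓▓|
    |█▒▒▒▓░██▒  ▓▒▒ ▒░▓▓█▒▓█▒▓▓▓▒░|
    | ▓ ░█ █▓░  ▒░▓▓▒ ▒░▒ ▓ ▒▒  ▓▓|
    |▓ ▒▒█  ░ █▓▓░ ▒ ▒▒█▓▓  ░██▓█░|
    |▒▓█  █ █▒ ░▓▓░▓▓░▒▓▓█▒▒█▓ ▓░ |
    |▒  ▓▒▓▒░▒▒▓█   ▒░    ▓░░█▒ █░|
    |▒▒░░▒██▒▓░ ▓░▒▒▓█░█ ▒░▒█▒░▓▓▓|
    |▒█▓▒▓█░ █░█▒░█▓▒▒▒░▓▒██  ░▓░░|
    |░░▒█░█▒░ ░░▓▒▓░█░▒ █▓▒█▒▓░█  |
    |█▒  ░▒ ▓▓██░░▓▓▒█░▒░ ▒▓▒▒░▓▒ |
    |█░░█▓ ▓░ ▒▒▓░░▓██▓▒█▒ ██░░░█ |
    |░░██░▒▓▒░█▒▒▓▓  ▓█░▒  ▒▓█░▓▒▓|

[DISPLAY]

   ┏━━━━━━━━━━━━━━━━━━━━━━━━━━━━━━━━━┓ 
━━━┃ ImageViewer                     ┃ 
ing┠─────────────────────────────────┨ 
───┃█▓▒██▒ ▒█ ▒░░▓ ▒▓▒░░▓▓▓ ▓▓▒▓▒    ┃ 
   ┃░▒█▓░▒▒▓▒█ ░ █▓░░▒ ▒▓█▒██▒▒▒░    ┃ 
   ┃ ░░▒█░█▒██ ▓▓▓▒░░▒ ░▒  ▒▓▒█▒░    ┃ 
   ┃▒░ ▒█▒▓░░▒██░█▒▓▓ ░█▓▓▓▓▒░ █     ┃ 
   ┃██░▒ ▒ ▒  ▒█▒▒░░█░ ░░ ▓ █░ ▓▓    ┃ 
   ┃█▒▒▒▓░██▒  ▓▒▒ ▒░▓▓█▒▓█▒▓▓▓▒░    ┃ 
   ┗━━━━━━━━━━━━━━━━━━━━━━━━━━━━━━━━━┛ 
      *****   ┃                        
━━━━━━━━━━━━━━┛                        
                                       
                                       
                                       


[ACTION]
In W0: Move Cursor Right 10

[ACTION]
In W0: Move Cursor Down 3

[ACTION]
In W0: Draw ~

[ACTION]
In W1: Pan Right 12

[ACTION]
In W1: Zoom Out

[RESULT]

   ┏━━━━━━━━━━━━━━━━━━━━━━━━━━━━━━━━━┓ 
━━━┃ ImageViewer                     ┃ 
ing┠─────────────────────────────────┨ 
───┃░▓ ▒▓▒░░▓▓▓ ▓▓▒▓▒                ┃ 
   ┃ █▓░░▒ ▒▓█▒██▒▒▒░                ┃ 
   ┃▓▓▒░░▒ ░▒  ▒▓▒█▒░                ┃ 
   ┃░█▒▓▓ ░█▓▓▓▓▒░ █                 ┃ 
   ┃▒▒░░█░ ░░ ▓ █░ ▓▓                ┃ 
   ┃▒▒ ▒░▓▓█▒▓█▒▓▓▓▒░                ┃ 
   ┗━━━━━━━━━━━━━━━━━━━━━━━━━━━━━━━━━┛ 
      *****   ┃                        
━━━━━━━━━━━━━━┛                        
                                       
                                       
                                       


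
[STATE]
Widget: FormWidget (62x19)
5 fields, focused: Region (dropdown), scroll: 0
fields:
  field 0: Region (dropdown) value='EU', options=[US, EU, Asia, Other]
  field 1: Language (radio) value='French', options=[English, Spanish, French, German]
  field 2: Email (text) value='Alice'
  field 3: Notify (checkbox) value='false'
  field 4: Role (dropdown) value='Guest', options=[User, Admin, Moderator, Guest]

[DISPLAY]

> Region:     [EU                                           ▼]
  Language:   ( ) English  ( ) Spanish  (●) French  ( ) German
  Email:      [Alice                                         ]
  Notify:     [ ]                                             
  Role:       [Guest                                        ▼]
                                                              
                                                              
                                                              
                                                              
                                                              
                                                              
                                                              
                                                              
                                                              
                                                              
                                                              
                                                              
                                                              
                                                              


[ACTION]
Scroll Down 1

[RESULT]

  Language:   ( ) English  ( ) Spanish  (●) French  ( ) German
  Email:      [Alice                                         ]
  Notify:     [ ]                                             
  Role:       [Guest                                        ▼]
                                                              
                                                              
                                                              
                                                              
                                                              
                                                              
                                                              
                                                              
                                                              
                                                              
                                                              
                                                              
                                                              
                                                              
                                                              


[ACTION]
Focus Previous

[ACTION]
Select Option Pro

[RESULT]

  Language:   ( ) English  ( ) Spanish  (●) French  ( ) German
  Email:      [Alice                                         ]
  Notify:     [ ]                                             
> Role:       [Guest                                        ▼]
                                                              
                                                              
                                                              
                                                              
                                                              
                                                              
                                                              
                                                              
                                                              
                                                              
                                                              
                                                              
                                                              
                                                              
                                                              


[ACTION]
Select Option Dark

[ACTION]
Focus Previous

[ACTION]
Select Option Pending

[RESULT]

  Language:   ( ) English  ( ) Spanish  (●) French  ( ) German
  Email:      [Alice                                         ]
> Notify:     [ ]                                             
  Role:       [Guest                                        ▼]
                                                              
                                                              
                                                              
                                                              
                                                              
                                                              
                                                              
                                                              
                                                              
                                                              
                                                              
                                                              
                                                              
                                                              
                                                              


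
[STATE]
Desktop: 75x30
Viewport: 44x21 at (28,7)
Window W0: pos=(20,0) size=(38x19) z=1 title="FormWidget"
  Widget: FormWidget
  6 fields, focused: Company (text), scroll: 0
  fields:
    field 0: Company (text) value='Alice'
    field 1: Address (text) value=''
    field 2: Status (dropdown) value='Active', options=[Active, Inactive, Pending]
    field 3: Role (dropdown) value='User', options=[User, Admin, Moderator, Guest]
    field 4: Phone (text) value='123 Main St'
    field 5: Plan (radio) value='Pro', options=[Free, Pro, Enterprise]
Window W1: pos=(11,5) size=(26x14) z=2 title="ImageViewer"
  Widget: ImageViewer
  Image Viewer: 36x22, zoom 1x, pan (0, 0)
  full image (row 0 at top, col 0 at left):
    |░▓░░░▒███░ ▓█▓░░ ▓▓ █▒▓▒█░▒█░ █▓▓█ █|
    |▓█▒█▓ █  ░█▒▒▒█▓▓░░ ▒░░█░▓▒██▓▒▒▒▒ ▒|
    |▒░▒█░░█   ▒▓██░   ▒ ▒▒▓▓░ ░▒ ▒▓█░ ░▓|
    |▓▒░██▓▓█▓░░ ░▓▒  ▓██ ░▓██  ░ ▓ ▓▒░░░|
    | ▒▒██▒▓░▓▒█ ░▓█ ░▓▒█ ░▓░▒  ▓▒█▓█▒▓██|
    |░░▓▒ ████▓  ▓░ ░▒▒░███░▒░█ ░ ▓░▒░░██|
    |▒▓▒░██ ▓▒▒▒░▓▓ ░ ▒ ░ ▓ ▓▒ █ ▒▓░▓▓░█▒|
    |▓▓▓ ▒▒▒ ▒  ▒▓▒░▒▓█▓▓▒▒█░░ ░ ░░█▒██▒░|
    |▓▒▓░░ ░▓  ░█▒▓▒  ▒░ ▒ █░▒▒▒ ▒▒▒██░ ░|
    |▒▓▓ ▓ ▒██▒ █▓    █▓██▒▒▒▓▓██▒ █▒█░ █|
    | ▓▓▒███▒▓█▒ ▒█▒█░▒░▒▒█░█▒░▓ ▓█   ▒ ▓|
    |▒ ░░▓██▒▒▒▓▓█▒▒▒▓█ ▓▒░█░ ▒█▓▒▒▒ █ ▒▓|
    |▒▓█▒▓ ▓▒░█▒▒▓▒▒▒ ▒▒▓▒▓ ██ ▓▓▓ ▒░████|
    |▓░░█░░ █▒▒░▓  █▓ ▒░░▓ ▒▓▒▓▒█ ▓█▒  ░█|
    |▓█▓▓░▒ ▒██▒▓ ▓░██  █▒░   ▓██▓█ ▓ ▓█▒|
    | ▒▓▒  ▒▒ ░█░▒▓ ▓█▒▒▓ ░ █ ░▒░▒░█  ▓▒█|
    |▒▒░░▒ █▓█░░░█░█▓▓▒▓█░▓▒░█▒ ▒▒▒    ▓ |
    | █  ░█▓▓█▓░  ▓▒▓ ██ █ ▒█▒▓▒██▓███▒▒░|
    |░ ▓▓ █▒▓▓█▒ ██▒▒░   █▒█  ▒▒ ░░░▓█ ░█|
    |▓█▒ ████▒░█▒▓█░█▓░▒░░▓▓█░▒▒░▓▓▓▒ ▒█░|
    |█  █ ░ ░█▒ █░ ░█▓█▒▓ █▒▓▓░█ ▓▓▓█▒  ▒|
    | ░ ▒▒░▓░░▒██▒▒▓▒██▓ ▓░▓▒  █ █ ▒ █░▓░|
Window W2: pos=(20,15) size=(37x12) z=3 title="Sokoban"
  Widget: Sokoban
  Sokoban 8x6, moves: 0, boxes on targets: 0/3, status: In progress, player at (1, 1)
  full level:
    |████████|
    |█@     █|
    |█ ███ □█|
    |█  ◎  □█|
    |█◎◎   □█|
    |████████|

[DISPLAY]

────────┨23 Main St         ]┃              
 ▓▓ █▒▓▒┃) Free  (●) Pro  ( )┃              
▓░░ ▒░░█┃                    ┃              
  ▒ ▒▒▓▓┃                    ┃              
 ▓██ ░▓█┃                    ┃              
░▓▒█ ░▓░┃                    ┃              
▒▒░███░▒┃                    ┃              
 ▒ ░ ▓ ▓┃                    ┃              
━━━━━━━━━━━━━━━━━━━━━━━━━━━━┓┃              
n                           ┃┃              
────────────────────────────┨┃              
█                           ┃┛              
█                           ┃               
█                           ┃               
█                           ┃               
█                           ┃               
█                           ┃               
0  0/3                      ┃               
                            ┃               
━━━━━━━━━━━━━━━━━━━━━━━━━━━━┛               
                                            


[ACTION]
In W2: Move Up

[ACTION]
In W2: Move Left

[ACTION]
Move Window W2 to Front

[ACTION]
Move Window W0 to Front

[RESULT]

:      [123 Main St         ]┃              
       ( ) Free  (●) Pro  ( )┃              
                             ┃              
                             ┃              
                             ┃              
                             ┃              
                             ┃              
                             ┃              
                             ┃              
                             ┃              
                             ┃              
━━━━━━━━━━━━━━━━━━━━━━━━━━━━━┛              
█                           ┃               
█                           ┃               
█                           ┃               
█                           ┃               
█                           ┃               
0  0/3                      ┃               
                            ┃               
━━━━━━━━━━━━━━━━━━━━━━━━━━━━┛               
                                            


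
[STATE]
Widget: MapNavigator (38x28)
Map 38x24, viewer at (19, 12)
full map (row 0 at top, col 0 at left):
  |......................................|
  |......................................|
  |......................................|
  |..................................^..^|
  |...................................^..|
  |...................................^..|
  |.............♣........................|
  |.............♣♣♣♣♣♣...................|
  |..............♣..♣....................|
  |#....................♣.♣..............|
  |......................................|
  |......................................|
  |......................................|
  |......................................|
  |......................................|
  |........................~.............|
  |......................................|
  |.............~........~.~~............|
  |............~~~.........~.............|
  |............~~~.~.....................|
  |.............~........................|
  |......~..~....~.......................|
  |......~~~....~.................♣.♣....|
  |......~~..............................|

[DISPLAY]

                                      
                                      
......................................
......................................
......................................
..................................^..^
...................................^..
...................................^..
.............♣........................
.............♣♣♣♣♣♣...................
..............♣..♣....................
#....................♣.♣..............
......................................
......................................
...................@..................
......................................
......................................
........................~.............
......................................
.............~........~.~~............
............~~~.........~.............
............~~~.~.....................
.............~........................
......~..~....~.......................
......~~~....~.................♣.♣....
......~~..............................
                                      
                                      


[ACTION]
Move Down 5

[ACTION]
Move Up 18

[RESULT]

                                      
                                      
                                      
                                      
                                      
                                      
                                      
                                      
                                      
                                      
                                      
                                      
                                      
                                      
...................@..................
......................................
......................................
..................................^..^
...................................^..
...................................^..
.............♣........................
.............♣♣♣♣♣♣...................
..............♣..♣....................
#....................♣.♣..............
......................................
......................................
......................................
......................................


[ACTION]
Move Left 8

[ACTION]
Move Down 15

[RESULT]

        ..............................
        ..............................
        ..............................
        ..............................
        ..............................
        .............♣................
        .............♣♣♣♣♣♣...........
        ..............♣..♣............
        #....................♣.♣......
        ..............................
        ..............................
        ..............................
        ..............................
        ..............................
        ...........@............~.....
        ..............................
        .............~........~.~~....
        ............~~~.........~.....
        ............~~~.~.............
        .............~................
        ......~..~....~...............
        ......~~~....~................
        ......~~......................
                                      
                                      
                                      
                                      
                                      


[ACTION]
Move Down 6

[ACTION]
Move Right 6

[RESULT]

  .............♣♣♣♣♣♣.................
  ..............♣..♣..................
  #....................♣.♣............
  ....................................
  ....................................
  ....................................
  ....................................
  ....................................
  ........................~...........
  ....................................
  .............~........~.~~..........
  ............~~~.........~...........
  ............~~~.~...................
  .............~......................
  ......~..~....~..@..................
  ......~~~....~.................♣.♣..
  ......~~............................
                                      
                                      
                                      
                                      
                                      
                                      
                                      
                                      
                                      
                                      
                                      
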